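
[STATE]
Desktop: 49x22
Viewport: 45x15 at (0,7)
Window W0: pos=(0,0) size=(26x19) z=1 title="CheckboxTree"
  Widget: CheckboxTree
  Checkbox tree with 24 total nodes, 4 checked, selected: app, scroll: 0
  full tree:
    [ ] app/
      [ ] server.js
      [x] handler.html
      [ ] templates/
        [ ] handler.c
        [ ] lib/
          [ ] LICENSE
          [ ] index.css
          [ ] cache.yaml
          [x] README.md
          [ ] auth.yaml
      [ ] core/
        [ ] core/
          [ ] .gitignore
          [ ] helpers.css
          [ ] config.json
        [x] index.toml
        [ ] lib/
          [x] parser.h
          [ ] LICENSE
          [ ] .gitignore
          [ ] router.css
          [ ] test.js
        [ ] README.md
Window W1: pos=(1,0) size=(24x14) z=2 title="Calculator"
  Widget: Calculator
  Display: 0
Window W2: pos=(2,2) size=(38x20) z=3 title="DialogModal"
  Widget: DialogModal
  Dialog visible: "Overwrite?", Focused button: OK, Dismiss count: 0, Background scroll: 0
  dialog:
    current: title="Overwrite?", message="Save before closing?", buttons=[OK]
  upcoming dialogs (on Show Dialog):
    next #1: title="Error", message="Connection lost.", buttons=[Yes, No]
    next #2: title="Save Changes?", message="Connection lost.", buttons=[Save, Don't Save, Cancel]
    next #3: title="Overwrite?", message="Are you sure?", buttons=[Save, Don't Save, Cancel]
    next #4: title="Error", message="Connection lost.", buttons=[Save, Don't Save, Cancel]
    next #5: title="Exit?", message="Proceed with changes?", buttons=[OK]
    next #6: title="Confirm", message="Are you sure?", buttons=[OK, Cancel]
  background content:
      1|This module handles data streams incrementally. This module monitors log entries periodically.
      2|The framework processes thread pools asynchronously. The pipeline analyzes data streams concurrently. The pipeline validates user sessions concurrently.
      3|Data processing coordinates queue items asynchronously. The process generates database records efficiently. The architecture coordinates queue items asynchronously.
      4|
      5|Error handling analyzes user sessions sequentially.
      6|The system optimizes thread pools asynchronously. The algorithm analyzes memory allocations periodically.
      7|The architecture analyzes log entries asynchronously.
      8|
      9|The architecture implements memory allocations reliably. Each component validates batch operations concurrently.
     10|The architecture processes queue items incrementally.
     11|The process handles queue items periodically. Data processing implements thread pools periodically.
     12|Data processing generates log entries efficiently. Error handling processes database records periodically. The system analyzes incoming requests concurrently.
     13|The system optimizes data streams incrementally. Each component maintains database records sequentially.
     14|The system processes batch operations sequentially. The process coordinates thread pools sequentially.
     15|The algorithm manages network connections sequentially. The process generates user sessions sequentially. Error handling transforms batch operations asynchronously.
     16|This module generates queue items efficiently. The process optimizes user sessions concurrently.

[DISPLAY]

┃┃┃Data processing coordinates queue it┃     
┃┃┃                                    ┃     
┃┃┃Error handling analyzes user session┃     
┃┃┃The sy┌──────────────────────┐ols as┃     
┃┃┃The ar│      Overwrite?      │entrie┃     
┃┃┃      │ Save before closing? │      ┃     
┃┗┃The ar│         [OK]         │mory a┃     
┃ ┃The ar└──────────────────────┘ue ite┃     
┃ ┃The process handles queue items peri┃     
┃ ┃Data processing generates log entrie┃     
┃ ┃The system optimizes data streams in┃     
┗━┃The system processes batch operation┃     
  ┃The algorithm manages network connec┃     
  ┃This module generates queue items ef┃     
  ┗━━━━━━━━━━━━━━━━━━━━━━━━━━━━━━━━━━━━┛     


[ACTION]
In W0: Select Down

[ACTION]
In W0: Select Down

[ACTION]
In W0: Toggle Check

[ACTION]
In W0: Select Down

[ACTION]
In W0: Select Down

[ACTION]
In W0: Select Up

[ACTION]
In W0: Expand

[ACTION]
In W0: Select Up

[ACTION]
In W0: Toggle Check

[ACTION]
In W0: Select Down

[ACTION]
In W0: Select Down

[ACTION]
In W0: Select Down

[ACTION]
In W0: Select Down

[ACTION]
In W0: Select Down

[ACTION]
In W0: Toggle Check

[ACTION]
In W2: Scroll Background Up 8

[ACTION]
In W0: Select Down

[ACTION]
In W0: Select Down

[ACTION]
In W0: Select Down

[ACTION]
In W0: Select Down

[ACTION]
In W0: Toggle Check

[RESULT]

┃┃┃Data processing coordinates queue it┃     
┃┃┃                                    ┃     
┃┃┃Error handling analyzes user session┃     
┃┃┃The sy┌──────────────────────┐ols as┃     
┃┃┃The ar│      Overwrite?      │entrie┃     
┃┃┃      │ Save before closing? │      ┃     
┃┗┃The ar│         [OK]         │mory a┃     
┃>┃The ar└──────────────────────┘ue ite┃     
┃ ┃The process handles queue items peri┃     
┃ ┃Data processing generates log entrie┃     
┃ ┃The system optimizes data streams in┃     
┗━┃The system processes batch operation┃     
  ┃The algorithm manages network connec┃     
  ┃This module generates queue items ef┃     
  ┗━━━━━━━━━━━━━━━━━━━━━━━━━━━━━━━━━━━━┛     


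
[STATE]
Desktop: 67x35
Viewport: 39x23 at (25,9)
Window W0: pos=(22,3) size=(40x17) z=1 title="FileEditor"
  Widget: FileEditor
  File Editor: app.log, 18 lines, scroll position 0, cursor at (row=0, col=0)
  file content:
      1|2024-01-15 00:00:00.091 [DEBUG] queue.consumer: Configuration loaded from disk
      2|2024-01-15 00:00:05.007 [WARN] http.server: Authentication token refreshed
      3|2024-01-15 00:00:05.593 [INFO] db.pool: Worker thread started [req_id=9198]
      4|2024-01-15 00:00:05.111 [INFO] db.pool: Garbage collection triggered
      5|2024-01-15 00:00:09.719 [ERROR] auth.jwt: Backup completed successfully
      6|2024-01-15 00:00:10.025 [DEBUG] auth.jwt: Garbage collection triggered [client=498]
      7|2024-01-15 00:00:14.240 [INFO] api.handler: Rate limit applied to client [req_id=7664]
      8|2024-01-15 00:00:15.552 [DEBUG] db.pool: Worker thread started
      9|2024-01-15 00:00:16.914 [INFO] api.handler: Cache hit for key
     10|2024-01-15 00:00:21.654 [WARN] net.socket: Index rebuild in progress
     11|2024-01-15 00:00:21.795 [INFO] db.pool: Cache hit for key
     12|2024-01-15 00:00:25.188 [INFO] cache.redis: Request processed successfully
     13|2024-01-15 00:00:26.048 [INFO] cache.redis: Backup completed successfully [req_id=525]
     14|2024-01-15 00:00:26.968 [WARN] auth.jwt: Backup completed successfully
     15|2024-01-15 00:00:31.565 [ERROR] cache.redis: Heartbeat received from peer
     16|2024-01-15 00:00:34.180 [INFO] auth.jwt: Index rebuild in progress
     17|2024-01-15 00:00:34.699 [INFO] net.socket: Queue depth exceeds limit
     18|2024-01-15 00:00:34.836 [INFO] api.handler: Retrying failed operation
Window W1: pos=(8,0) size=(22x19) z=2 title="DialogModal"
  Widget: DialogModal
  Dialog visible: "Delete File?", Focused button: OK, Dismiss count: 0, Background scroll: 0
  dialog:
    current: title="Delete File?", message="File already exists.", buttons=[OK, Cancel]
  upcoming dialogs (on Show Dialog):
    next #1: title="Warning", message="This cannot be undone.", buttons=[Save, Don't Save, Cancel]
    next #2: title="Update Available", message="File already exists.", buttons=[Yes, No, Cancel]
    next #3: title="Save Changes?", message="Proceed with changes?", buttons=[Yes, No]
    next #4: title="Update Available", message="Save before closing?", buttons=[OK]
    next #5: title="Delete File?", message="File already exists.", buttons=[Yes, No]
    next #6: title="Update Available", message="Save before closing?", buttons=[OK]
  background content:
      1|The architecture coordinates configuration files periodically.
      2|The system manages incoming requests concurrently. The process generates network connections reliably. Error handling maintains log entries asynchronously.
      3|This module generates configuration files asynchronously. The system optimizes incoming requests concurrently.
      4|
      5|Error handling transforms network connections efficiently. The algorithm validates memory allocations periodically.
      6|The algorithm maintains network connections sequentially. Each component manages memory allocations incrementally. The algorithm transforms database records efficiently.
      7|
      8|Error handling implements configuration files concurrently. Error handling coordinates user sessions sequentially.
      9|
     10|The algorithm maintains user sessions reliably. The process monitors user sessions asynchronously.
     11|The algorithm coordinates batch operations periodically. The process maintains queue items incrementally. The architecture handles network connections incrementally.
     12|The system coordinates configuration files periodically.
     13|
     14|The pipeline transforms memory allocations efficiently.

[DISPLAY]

 │  ┃-15 00:00:05.111 [INFO] db.poo░┃  
e│le┃-15 00:00:09.719 [ERROR] auth.░┃  
 │  ┃-15 00:00:10.025 [DEBUG] auth.░┃  
─┘ta┃-15 00:00:14.240 [INFO] api.ha░┃  
ordi┃-15 00:00:15.552 [DEBUG] db.po░┃  
inat┃-15 00:00:16.914 [INFO] api.ha░┃  
    ┃-15 00:00:21.654 [WARN] net.so░┃  
nsfo┃-15 00:00:21.795 [INFO] db.poo░┃  
    ┃-15 00:00:25.188 [INFO] cache.░┃  
━━━━┛-15 00:00:26.048 [INFO] cache.▼┃  
━━━━━━━━━━━━━━━━━━━━━━━━━━━━━━━━━━━━┛  
                                       
                                       
                                       
                                       
                                       
                                       
                                       
                                       
                                       
                                       
                                       
                                       


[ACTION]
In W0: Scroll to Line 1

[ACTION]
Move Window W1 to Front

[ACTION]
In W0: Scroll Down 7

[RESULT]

 │  ┃-15 00:00:16.914 [INFO] api.ha░┃  
e│le┃-15 00:00:21.654 [WARN] net.so░┃  
 │  ┃-15 00:00:21.795 [INFO] db.poo░┃  
─┘ta┃-15 00:00:25.188 [INFO] cache.░┃  
ordi┃-15 00:00:26.048 [INFO] cache.░┃  
inat┃-15 00:00:26.968 [WARN] auth.j░┃  
    ┃-15 00:00:31.565 [ERROR] cache░┃  
nsfo┃-15 00:00:34.180 [INFO] auth.j░┃  
    ┃-15 00:00:34.699 [INFO] net.so█┃  
━━━━┛-15 00:00:34.836 [INFO] api.ha▼┃  
━━━━━━━━━━━━━━━━━━━━━━━━━━━━━━━━━━━━┛  
                                       
                                       
                                       
                                       
                                       
                                       
                                       
                                       
                                       
                                       
                                       
                                       


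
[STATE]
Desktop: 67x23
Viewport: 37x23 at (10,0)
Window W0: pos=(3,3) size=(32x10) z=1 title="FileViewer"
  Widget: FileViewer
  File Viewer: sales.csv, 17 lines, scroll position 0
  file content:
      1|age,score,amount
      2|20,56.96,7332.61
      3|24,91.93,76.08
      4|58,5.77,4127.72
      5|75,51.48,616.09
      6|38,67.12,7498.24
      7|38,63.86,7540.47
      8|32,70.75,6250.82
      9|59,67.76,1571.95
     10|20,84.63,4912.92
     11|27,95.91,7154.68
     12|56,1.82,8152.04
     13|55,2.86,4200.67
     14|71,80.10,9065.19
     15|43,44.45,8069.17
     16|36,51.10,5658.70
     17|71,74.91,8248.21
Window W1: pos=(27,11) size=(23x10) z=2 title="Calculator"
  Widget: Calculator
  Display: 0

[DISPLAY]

                                     
                                     
                                     
━━━━━━━━━━━━━━━━━━━━━━━━┓            
iewer                   ┃            
────────────────────────┨            
ore,amount             ▲┃            
96,7332.61             █┃            
93,76.08               ░┃            
7,4127.72              ░┃            
48,616.09              ░┃            
12,7498.24       ┏━━━━━━━━━━━━━━━━━━━
━━━━━━━━━━━━━━━━━┃ Calculator        
                 ┠───────────────────
                 ┃                   
                 ┃┌───┬───┬───┬───┐  
                 ┃│ 7 │ 8 │ 9 │ ÷ │  
                 ┃├───┼───┼───┼───┤  
                 ┃│ 4 │ 5 │ 6 │ × │  
                 ┃└───┴───┴───┴───┘  
                 ┗━━━━━━━━━━━━━━━━━━━
                                     
                                     


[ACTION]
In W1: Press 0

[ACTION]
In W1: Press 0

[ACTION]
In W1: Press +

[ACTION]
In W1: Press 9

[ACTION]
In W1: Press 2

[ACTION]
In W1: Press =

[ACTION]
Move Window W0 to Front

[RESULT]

                                     
                                     
                                     
━━━━━━━━━━━━━━━━━━━━━━━━┓            
iewer                   ┃            
────────────────────────┨            
ore,amount             ▲┃            
96,7332.61             █┃            
93,76.08               ░┃            
7,4127.72              ░┃            
48,616.09              ░┃            
12,7498.24             ▼┃━━━━━━━━━━━━
━━━━━━━━━━━━━━━━━━━━━━━━┛ator        
                 ┠───────────────────
                 ┃                   
                 ┃┌───┬───┬───┬───┐  
                 ┃│ 7 │ 8 │ 9 │ ÷ │  
                 ┃├───┼───┼───┼───┤  
                 ┃│ 4 │ 5 │ 6 │ × │  
                 ┃└───┴───┴───┴───┘  
                 ┗━━━━━━━━━━━━━━━━━━━
                                     
                                     


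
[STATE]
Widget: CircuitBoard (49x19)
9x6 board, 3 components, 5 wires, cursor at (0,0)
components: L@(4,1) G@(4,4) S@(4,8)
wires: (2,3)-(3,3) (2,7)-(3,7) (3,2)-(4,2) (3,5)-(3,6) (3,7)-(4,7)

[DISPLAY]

   0 1 2 3 4 5 6 7 8                             
0  [.]                                           
                                                 
1                                                
                                                 
2               ·               ·                
                │               │                
3           ·   ·       · ─ ·   ·                
            │                   │                
4       L   ·       G           ·   S            
                                                 
5                                                
Cursor: (0,0)                                    
                                                 
                                                 
                                                 
                                                 
                                                 
                                                 


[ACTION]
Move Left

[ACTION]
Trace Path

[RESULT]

   0 1 2 3 4 5 6 7 8                             
0  [.]                                           
                                                 
1                                                
                                                 
2               ·               ·                
                │               │                
3           ·   ·       · ─ ·   ·                
            │                   │                
4       L   ·       G           ·   S            
                                                 
5                                                
Cursor: (0,0)  Trace: No connections             
                                                 
                                                 
                                                 
                                                 
                                                 
                                                 


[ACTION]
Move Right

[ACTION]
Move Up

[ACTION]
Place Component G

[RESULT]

   0 1 2 3 4 5 6 7 8                             
0      [G]                                       
                                                 
1                                                
                                                 
2               ·               ·                
                │               │                
3           ·   ·       · ─ ·   ·                
            │                   │                
4       L   ·       G           ·   S            
                                                 
5                                                
Cursor: (0,1)  Trace: No connections             
                                                 
                                                 
                                                 
                                                 
                                                 
                                                 


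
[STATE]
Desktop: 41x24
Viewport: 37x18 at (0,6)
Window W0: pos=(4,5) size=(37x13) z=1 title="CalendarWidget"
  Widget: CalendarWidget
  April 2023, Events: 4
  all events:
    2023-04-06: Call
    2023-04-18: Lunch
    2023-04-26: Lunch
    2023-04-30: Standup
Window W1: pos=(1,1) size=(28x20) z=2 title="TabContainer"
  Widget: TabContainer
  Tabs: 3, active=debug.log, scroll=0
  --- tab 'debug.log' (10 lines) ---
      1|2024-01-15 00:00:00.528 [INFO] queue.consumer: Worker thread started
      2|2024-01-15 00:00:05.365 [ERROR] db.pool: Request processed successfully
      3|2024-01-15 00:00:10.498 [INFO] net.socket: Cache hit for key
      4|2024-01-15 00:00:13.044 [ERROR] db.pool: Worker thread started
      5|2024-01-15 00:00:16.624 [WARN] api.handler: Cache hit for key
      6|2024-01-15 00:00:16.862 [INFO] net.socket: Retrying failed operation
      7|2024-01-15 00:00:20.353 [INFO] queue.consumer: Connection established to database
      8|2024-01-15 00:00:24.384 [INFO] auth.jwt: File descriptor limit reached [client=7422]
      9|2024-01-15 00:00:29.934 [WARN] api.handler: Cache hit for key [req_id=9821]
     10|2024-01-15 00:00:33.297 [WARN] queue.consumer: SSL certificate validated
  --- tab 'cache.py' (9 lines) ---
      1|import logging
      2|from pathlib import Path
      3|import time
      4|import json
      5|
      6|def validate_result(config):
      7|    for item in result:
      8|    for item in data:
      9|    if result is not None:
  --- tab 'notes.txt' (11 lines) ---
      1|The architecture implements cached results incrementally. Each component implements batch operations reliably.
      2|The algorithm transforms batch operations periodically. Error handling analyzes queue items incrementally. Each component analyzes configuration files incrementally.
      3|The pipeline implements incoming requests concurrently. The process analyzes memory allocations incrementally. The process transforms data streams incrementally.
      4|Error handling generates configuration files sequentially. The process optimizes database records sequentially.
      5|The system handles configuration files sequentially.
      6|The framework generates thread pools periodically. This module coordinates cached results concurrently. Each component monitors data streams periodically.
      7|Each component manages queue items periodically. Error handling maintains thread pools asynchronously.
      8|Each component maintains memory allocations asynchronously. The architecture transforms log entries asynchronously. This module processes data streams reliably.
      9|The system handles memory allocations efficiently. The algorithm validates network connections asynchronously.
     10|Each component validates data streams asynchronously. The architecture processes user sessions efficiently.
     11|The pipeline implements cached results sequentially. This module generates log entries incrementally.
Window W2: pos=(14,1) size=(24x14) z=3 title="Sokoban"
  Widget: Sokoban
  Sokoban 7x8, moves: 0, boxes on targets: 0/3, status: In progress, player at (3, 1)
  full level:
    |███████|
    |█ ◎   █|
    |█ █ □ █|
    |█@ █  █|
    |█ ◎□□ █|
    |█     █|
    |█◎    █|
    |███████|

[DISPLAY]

 ┃2024-01-15 0┃█ █ □ █               
 ┃2024-01-15 0┃█@ █  █               
 ┃2024-01-15 0┃█ ◎□□ █               
 ┃2024-01-15 0┃█     █               
 ┃2024-01-15 0┃█◎    █               
 ┃2024-01-15 0┃███████               
 ┃2024-01-15 0┃Moves: 0  0/3         
 ┃2024-01-15 0┃                      
 ┃2024-01-15 0┗━━━━━━━━━━━━━━━━━━━━━━
 ┃2024-01-15 00:00:33.297 [W┃        
 ┃                          ┃        
 ┃                          ┃━━━━━━━━
 ┃                          ┃        
 ┃                          ┃        
 ┗━━━━━━━━━━━━━━━━━━━━━━━━━━┛        
                                     
                                     
                                     


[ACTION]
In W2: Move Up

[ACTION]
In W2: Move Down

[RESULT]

 ┃2024-01-15 0┃█ █ □ █               
 ┃2024-01-15 0┃█@ █  █               
 ┃2024-01-15 0┃█ ◎□□ █               
 ┃2024-01-15 0┃█     █               
 ┃2024-01-15 0┃█◎    █               
 ┃2024-01-15 0┃███████               
 ┃2024-01-15 0┃Moves: 2  0/3         
 ┃2024-01-15 0┃                      
 ┃2024-01-15 0┗━━━━━━━━━━━━━━━━━━━━━━
 ┃2024-01-15 00:00:33.297 [W┃        
 ┃                          ┃        
 ┃                          ┃━━━━━━━━
 ┃                          ┃        
 ┃                          ┃        
 ┗━━━━━━━━━━━━━━━━━━━━━━━━━━┛        
                                     
                                     
                                     


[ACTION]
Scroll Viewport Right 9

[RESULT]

24-01-15 0┃█ █ □ █               ┃  ┃
24-01-15 0┃█@ █  █               ┃──┨
24-01-15 0┃█ ◎□□ █               ┃  ┃
24-01-15 0┃█     █               ┃  ┃
24-01-15 0┃█◎    █               ┃  ┃
24-01-15 0┃███████               ┃  ┃
24-01-15 0┃Moves: 2  0/3         ┃  ┃
24-01-15 0┃                      ┃  ┃
24-01-15 0┗━━━━━━━━━━━━━━━━━━━━━━┛  ┃
24-01-15 00:00:33.297 [W┃           ┃
                        ┃           ┃
                        ┃━━━━━━━━━━━┛
                        ┃            
                        ┃            
━━━━━━━━━━━━━━━━━━━━━━━━┛            
                                     
                                     
                                     


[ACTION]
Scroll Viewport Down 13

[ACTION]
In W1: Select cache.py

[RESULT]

port loggi┃█ █ □ █               ┃  ┃
om pathlib┃█@ █  █               ┃──┨
port time ┃█ ◎□□ █               ┃  ┃
port json ┃█     █               ┃  ┃
          ┃█◎    █               ┃  ┃
f validate┃███████               ┃  ┃
  for item┃Moves: 2  0/3         ┃  ┃
  for item┃                      ┃  ┃
  if resul┗━━━━━━━━━━━━━━━━━━━━━━┛  ┃
                        ┃           ┃
                        ┃           ┃
                        ┃━━━━━━━━━━━┛
                        ┃            
                        ┃            
━━━━━━━━━━━━━━━━━━━━━━━━┛            
                                     
                                     
                                     


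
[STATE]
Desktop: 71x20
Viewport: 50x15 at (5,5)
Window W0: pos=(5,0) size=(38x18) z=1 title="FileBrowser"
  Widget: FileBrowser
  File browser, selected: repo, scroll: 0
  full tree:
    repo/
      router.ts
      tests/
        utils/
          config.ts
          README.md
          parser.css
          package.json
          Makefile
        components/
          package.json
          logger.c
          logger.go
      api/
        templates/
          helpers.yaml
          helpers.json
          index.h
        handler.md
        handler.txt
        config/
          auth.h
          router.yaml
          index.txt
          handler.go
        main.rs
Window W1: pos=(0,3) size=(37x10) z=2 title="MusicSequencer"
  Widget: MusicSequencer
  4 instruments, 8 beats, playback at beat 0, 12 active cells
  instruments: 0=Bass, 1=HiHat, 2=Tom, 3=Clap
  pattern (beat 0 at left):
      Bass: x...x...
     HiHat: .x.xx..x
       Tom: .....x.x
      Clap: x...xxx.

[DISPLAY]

───────────────────────────────┨     ┃            
  ▼1234567                     ┃     ┃            
ss█···█···                     ┃     ┃            
at·█·██··█                     ┃     ┃            
om·····█·█                     ┃     ┃            
ap█···███·                     ┃     ┃            
                               ┃     ┃            
━━━━━━━━━━━━━━━━━━━━━━━━━━━━━━━┛     ┃            
┃                                    ┃            
┃                                    ┃            
┃                                    ┃            
┃                                    ┃            
┗━━━━━━━━━━━━━━━━━━━━━━━━━━━━━━━━━━━━┛            
                                                  
                                                  


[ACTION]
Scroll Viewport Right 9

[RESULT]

──────────────────────┨     ┃                     
7                     ┃     ┃                     
·                     ┃     ┃                     
█                     ┃     ┃                     
█                     ┃     ┃                     
·                     ┃     ┃                     
                      ┃     ┃                     
━━━━━━━━━━━━━━━━━━━━━━┛     ┃                     
                            ┃                     
                            ┃                     
                            ┃                     
                            ┃                     
━━━━━━━━━━━━━━━━━━━━━━━━━━━━┛                     
                                                  
                                                  


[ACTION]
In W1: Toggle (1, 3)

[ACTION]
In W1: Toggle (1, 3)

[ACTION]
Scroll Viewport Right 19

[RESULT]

───────────────┨     ┃                            
               ┃     ┃                            
               ┃     ┃                            
               ┃     ┃                            
               ┃     ┃                            
               ┃     ┃                            
               ┃     ┃                            
━━━━━━━━━━━━━━━┛     ┃                            
                     ┃                            
                     ┃                            
                     ┃                            
                     ┃                            
━━━━━━━━━━━━━━━━━━━━━┛                            
                                                  
                                                  


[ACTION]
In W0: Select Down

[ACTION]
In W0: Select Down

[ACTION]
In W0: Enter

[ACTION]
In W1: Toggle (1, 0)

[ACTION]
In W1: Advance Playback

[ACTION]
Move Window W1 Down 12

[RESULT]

                     ┃                            
/                    ┃                            
nents/               ┃                            
                     ┃                            
                     ┃                            
━━━━━━━━━━━━━━━┓     ┃                            
               ┃     ┃                            
───────────────┨     ┃                            
               ┃     ┃                            
               ┃     ┃                            
               ┃     ┃                            
               ┃     ┃                            
               ┃━━━━━┛                            
               ┃                                  
━━━━━━━━━━━━━━━┛                                  


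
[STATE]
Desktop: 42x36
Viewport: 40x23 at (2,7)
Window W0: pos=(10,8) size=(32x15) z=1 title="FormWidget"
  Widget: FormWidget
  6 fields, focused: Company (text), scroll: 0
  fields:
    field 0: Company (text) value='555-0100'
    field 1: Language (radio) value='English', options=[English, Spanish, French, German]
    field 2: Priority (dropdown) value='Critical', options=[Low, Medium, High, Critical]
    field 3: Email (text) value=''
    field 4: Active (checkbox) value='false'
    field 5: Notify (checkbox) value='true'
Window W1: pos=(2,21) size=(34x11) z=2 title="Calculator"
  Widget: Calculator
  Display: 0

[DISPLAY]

                                        
        ┏━━━━━━━━━━━━━━━━━━━━━━━━━━━━━━┓
        ┃ FormWidget                   ┃
        ┠──────────────────────────────┨
        ┃> Company:    [555-0100      ]┃
        ┃  Language:   (●) English  ( )┃
        ┃  Priority:   [Critical     ▼]┃
        ┃  Email:      [              ]┃
        ┃  Active:     [ ]             ┃
        ┃  Notify:     [x]             ┃
        ┃                              ┃
        ┃                              ┃
        ┃                              ┃
        ┃                              ┃
┏━━━━━━━━━━━━━━━━━━━━━━━━━━━━━━━━┓     ┃
┃ Calculator                     ┃━━━━━┛
┠────────────────────────────────┨      
┃                               0┃      
┃┌───┬───┬───┬───┐               ┃      
┃│ 7 │ 8 │ 9 │ ÷ │               ┃      
┃├───┼───┼───┼───┤               ┃      
┃│ 4 │ 5 │ 6 │ × │               ┃      
┃├───┼───┼───┼───┤               ┃      


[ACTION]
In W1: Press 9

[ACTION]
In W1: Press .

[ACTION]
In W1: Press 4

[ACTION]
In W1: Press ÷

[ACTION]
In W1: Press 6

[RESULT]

                                        
        ┏━━━━━━━━━━━━━━━━━━━━━━━━━━━━━━┓
        ┃ FormWidget                   ┃
        ┠──────────────────────────────┨
        ┃> Company:    [555-0100      ]┃
        ┃  Language:   (●) English  ( )┃
        ┃  Priority:   [Critical     ▼]┃
        ┃  Email:      [              ]┃
        ┃  Active:     [ ]             ┃
        ┃  Notify:     [x]             ┃
        ┃                              ┃
        ┃                              ┃
        ┃                              ┃
        ┃                              ┃
┏━━━━━━━━━━━━━━━━━━━━━━━━━━━━━━━━┓     ┃
┃ Calculator                     ┃━━━━━┛
┠────────────────────────────────┨      
┃                               6┃      
┃┌───┬───┬───┬───┐               ┃      
┃│ 7 │ 8 │ 9 │ ÷ │               ┃      
┃├───┼───┼───┼───┤               ┃      
┃│ 4 │ 5 │ 6 │ × │               ┃      
┃├───┼───┼───┼───┤               ┃      


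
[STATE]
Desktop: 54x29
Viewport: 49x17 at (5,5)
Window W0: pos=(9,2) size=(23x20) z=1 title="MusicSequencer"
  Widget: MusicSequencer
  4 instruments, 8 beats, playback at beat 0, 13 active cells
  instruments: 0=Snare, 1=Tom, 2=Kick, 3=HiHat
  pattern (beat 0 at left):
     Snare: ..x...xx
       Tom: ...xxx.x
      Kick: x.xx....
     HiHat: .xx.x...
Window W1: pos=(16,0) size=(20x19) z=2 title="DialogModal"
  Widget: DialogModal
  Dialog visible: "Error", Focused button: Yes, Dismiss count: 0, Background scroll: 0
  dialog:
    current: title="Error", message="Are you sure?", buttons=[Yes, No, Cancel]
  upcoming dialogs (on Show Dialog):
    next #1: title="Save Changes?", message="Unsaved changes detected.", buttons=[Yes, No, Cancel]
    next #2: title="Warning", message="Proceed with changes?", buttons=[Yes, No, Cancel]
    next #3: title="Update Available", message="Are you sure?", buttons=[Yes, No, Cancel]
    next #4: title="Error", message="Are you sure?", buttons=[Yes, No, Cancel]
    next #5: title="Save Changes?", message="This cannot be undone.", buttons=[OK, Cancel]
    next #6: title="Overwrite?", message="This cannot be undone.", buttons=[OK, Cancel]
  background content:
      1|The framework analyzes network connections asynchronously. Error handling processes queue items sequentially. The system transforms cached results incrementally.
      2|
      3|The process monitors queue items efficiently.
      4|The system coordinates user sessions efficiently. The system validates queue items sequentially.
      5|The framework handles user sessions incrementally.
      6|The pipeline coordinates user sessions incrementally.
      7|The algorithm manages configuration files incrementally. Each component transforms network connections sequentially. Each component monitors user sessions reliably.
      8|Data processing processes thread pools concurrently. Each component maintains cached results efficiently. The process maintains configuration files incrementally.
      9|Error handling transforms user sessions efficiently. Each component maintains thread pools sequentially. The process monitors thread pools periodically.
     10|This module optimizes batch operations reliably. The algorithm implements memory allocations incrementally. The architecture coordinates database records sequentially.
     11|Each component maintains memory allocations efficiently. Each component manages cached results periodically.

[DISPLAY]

    ┃      ┃The process monito┃                  
    ┃ Snare┃The system coordin┃                  
    ┃   Tom┃The framework hand┃                  
    ┃  Kick┃Th┌────────────┐rd┃                  
    ┃ HiHat┃Th│   Error    │na┃                  
    ┃      ┃Da│Are you sure│pr┃                  
    ┃      ┃Er│[Yes]  No   │ra┃                  
    ┃      ┃Th└────────────┘mi┃                  
    ┃      ┃Each component mai┃                  
    ┃      ┃                  ┃                  
    ┃      ┃                  ┃                  
    ┃      ┃                  ┃                  
    ┃      ┃                  ┃                  
    ┃      ┗━━━━━━━━━━━━━━━━━━┛                  
    ┃                     ┃                      
    ┃                     ┃                      
    ┗━━━━━━━━━━━━━━━━━━━━━┛                      


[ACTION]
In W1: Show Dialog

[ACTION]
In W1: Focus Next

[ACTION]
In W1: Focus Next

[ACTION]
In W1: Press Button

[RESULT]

    ┃      ┃The process monito┃                  
    ┃ Snare┃The system coordin┃                  
    ┃   Tom┃The framework hand┃                  
    ┃  Kick┃The pipeline coord┃                  
    ┃ HiHat┃The algorithm mana┃                  
    ┃      ┃Data processing pr┃                  
    ┃      ┃Error handling tra┃                  
    ┃      ┃This module optimi┃                  
    ┃      ┃Each component mai┃                  
    ┃      ┃                  ┃                  
    ┃      ┃                  ┃                  
    ┃      ┃                  ┃                  
    ┃      ┃                  ┃                  
    ┃      ┗━━━━━━━━━━━━━━━━━━┛                  
    ┃                     ┃                      
    ┃                     ┃                      
    ┗━━━━━━━━━━━━━━━━━━━━━┛                      


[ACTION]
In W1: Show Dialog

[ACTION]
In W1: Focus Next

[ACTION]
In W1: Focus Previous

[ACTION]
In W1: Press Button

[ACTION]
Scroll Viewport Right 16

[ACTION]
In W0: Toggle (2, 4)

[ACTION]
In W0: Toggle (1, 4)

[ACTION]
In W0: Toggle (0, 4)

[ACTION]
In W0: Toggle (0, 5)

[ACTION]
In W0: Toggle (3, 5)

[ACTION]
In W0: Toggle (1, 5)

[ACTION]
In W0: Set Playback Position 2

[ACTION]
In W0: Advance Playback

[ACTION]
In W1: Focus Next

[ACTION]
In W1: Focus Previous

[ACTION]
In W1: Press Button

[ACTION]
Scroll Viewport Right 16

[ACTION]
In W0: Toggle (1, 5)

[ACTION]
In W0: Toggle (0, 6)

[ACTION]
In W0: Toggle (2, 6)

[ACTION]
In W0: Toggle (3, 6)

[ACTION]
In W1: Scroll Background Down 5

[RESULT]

    ┃      ┃Data processing pr┃                  
    ┃ Snare┃Error handling tra┃                  
    ┃   Tom┃This module optimi┃                  
    ┃  Kick┃Each component mai┃                  
    ┃ HiHat┃                  ┃                  
    ┃      ┃                  ┃                  
    ┃      ┃                  ┃                  
    ┃      ┃                  ┃                  
    ┃      ┃                  ┃                  
    ┃      ┃                  ┃                  
    ┃      ┃                  ┃                  
    ┃      ┃                  ┃                  
    ┃      ┃                  ┃                  
    ┃      ┗━━━━━━━━━━━━━━━━━━┛                  
    ┃                     ┃                      
    ┃                     ┃                      
    ┗━━━━━━━━━━━━━━━━━━━━━┛                      
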